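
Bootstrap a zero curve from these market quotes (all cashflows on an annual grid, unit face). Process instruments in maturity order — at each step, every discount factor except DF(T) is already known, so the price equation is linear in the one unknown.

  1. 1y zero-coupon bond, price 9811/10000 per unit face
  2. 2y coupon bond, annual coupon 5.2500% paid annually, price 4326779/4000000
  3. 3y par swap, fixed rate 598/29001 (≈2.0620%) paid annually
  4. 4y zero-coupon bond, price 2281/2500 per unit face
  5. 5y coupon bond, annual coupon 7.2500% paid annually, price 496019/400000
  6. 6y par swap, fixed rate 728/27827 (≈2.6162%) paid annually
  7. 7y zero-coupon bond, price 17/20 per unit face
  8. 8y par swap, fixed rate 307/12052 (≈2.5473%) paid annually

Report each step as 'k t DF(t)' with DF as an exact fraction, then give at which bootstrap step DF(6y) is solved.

1 1 9811/10000
2 2 2447/2500
3 3 4701/5000
4 4 2281/2500
5 5 1797/2000
6 6 534/625
7 7 17/20
8 8 4079/5000
DF(6y) is solved at step 6

step 1 [1y] zero: DF = P = 9811/10000 ≈ 0.981100
step 2 [2y] bond c/1=21/400: DF=(4326779/4000000 − 21/400·(0.981100))/(1+21/400) = 2447/2500 ≈ 0.978800
step 3 [3y] swap r/1=598/29001: DF=(1 − 598/29001·(0.981100+0.978800))/(1+598/29001) = 4701/5000 ≈ 0.940200
step 4 [4y] zero: DF = P = 2281/2500 ≈ 0.912400
step 5 [5y] bond c/1=29/400: DF=(496019/400000 − 29/400·(0.981100+0.978800+0.940200+0.912400))/(1+29/400) = 1797/2000 ≈ 0.898500
step 6 [6y] swap r/1=728/27827: DF=(1 − 728/27827·(0.981100+0.978800+0.940200+0.912400+0.898500))/(1+728/27827) = 534/625 ≈ 0.854400
step 7 [7y] zero: DF = P = 17/20 ≈ 0.850000
step 8 [8y] swap r/1=307/12052: DF=(1 − 307/12052·(0.981100+0.978800+0.940200+0.912400+0.898500+0.854400+0.850000))/(1+307/12052) = 4079/5000 ≈ 0.815800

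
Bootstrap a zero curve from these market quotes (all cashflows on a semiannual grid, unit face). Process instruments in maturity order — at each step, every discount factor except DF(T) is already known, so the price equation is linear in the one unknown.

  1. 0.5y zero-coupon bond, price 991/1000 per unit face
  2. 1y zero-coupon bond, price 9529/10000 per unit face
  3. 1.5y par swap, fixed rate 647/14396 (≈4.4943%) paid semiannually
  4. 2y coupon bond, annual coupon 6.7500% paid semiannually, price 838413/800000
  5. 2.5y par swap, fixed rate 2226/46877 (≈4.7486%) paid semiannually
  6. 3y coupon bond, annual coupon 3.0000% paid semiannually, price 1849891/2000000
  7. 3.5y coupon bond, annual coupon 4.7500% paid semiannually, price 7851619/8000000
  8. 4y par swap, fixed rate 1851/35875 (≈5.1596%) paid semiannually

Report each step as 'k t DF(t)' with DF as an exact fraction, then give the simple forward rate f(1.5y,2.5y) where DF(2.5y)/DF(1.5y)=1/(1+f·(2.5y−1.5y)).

step 1 [0.5y] zero: DF = P = 991/1000 ≈ 0.991000
step 2 [1y] zero: DF = P = 9529/10000 ≈ 0.952900
step 3 [1.5y] swap r/2=647/28792: DF=(1 − 647/28792·(0.991000+0.952900))/(1+647/28792) = 9353/10000 ≈ 0.935300
step 4 [2y] bond c/2=27/800: DF=(838413/800000 − 27/800·(0.991000+0.952900+0.935300))/(1+27/800) = 4599/5000 ≈ 0.919800
step 5 [2.5y] swap r/2=1113/46877: DF=(1 − 1113/46877·(0.991000+0.952900+0.935300+0.919800))/(1+1113/46877) = 8887/10000 ≈ 0.888700
step 6 [3y] bond c/2=3/200: DF=(1849891/2000000 − 3/200·(0.991000+0.952900+0.935300+0.919800+0.888700))/(1+3/200) = 421/500 ≈ 0.842000
step 7 [3.5y] bond c/2=19/800: DF=(7851619/8000000 − 19/800·(0.991000+0.952900+0.935300+0.919800+0.888700+0.842000))/(1+19/800) = 519/625 ≈ 0.830400
step 8 [4y] swap r/2=1851/71750: DF=(1 − 1851/71750·(0.991000+0.952900+0.935300+0.919800+0.888700+0.842000+0.830400))/(1+1851/71750) = 8149/10000 ≈ 0.814900

1 1/2 991/1000
2 1 9529/10000
3 3/2 9353/10000
4 2 4599/5000
5 5/2 8887/10000
6 3 421/500
7 7/2 519/625
8 4 8149/10000
f(1.5y,2.5y) = ((9353/10000)/(8887/10000) − 1)/(1) = 466/8887 ≈ 5.2436%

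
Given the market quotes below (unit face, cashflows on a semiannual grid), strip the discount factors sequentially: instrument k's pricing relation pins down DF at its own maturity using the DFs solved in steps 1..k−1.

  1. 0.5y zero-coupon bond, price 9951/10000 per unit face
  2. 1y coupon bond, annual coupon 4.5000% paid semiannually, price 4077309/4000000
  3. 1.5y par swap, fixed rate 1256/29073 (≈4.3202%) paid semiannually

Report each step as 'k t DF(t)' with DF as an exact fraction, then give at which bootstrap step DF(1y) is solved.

1 1/2 9951/10000
2 1 39/40
3 3/2 2343/2500
DF(1y) is solved at step 2

step 1 [0.5y] zero: DF = P = 9951/10000 ≈ 0.995100
step 2 [1y] bond c/2=9/400: DF=(4077309/4000000 − 9/400·(0.995100))/(1+9/400) = 39/40 ≈ 0.975000
step 3 [1.5y] swap r/2=628/29073: DF=(1 − 628/29073·(0.995100+0.975000))/(1+628/29073) = 2343/2500 ≈ 0.937200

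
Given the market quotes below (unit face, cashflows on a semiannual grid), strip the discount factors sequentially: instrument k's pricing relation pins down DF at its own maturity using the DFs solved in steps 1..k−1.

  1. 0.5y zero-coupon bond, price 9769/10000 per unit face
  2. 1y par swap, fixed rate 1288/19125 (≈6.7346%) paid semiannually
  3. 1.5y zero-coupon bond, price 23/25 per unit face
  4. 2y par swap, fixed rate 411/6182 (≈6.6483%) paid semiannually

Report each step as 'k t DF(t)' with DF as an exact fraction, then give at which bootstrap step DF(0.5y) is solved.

step 1 [0.5y] zero: DF = P = 9769/10000 ≈ 0.976900
step 2 [1y] swap r/2=644/19125: DF=(1 − 644/19125·(0.976900))/(1+644/19125) = 2339/2500 ≈ 0.935600
step 3 [1.5y] zero: DF = P = 23/25 ≈ 0.920000
step 4 [2y] swap r/2=411/12364: DF=(1 − 411/12364·(0.976900+0.935600+0.920000))/(1+411/12364) = 8767/10000 ≈ 0.876700

1 1/2 9769/10000
2 1 2339/2500
3 3/2 23/25
4 2 8767/10000
DF(0.5y) is solved at step 1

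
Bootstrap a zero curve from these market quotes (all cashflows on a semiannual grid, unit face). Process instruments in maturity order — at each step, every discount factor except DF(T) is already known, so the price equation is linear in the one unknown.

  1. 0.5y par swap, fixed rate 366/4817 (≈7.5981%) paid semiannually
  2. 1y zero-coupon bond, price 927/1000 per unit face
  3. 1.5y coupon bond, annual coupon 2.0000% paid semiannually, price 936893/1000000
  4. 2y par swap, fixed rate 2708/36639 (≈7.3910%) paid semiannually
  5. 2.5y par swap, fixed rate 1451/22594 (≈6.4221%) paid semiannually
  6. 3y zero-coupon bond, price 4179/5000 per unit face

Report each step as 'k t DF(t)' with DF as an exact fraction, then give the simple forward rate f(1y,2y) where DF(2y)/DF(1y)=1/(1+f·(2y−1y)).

1 1/2 4817/5000
2 1 927/1000
3 3/2 9089/10000
4 2 4323/5000
5 5/2 8549/10000
6 3 4179/5000
f(1y,2y) = ((927/1000)/(4323/5000) − 1)/(1) = 104/1441 ≈ 7.2172%

step 1 [0.5y] swap r/2=183/4817: DF=(1 − 183/4817·(0))/(1+183/4817) = 4817/5000 ≈ 0.963400
step 2 [1y] zero: DF = P = 927/1000 ≈ 0.927000
step 3 [1.5y] bond c/2=1/100: DF=(936893/1000000 − 1/100·(0.963400+0.927000))/(1+1/100) = 9089/10000 ≈ 0.908900
step 4 [2y] swap r/2=1354/36639: DF=(1 − 1354/36639·(0.963400+0.927000+0.908900))/(1+1354/36639) = 4323/5000 ≈ 0.864600
step 5 [2.5y] swap r/2=1451/45188: DF=(1 − 1451/45188·(0.963400+0.927000+0.908900+0.864600))/(1+1451/45188) = 8549/10000 ≈ 0.854900
step 6 [3y] zero: DF = P = 4179/5000 ≈ 0.835800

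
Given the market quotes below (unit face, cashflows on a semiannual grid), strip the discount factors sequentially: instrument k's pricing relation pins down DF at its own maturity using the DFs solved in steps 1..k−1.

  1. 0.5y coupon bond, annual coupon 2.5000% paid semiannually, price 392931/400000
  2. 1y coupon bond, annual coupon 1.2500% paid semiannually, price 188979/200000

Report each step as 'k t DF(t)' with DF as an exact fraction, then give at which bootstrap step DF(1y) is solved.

step 1 [0.5y] bond c/2=1/80: DF=(392931/400000 − 1/80·(0))/(1+1/80) = 4851/5000 ≈ 0.970200
step 2 [1y] bond c/2=1/160: DF=(188979/200000 − 1/160·(0.970200))/(1+1/160) = 933/1000 ≈ 0.933000

1 1/2 4851/5000
2 1 933/1000
DF(1y) is solved at step 2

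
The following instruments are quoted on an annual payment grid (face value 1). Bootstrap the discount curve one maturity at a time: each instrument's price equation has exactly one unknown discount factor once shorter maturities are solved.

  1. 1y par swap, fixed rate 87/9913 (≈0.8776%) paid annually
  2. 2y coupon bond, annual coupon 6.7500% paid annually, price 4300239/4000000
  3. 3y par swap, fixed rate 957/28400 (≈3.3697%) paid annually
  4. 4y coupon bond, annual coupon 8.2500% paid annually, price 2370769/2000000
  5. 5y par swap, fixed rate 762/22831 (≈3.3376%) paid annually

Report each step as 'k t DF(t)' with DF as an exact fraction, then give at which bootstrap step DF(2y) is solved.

step 1 [1y] swap r/1=87/9913: DF=(1 − 87/9913·(0))/(1+87/9913) = 9913/10000 ≈ 0.991300
step 2 [2y] bond c/1=27/400: DF=(4300239/4000000 − 27/400·(0.991300))/(1+27/400) = 2361/2500 ≈ 0.944400
step 3 [3y] swap r/1=957/28400: DF=(1 − 957/28400·(0.991300+0.944400))/(1+957/28400) = 9043/10000 ≈ 0.904300
step 4 [4y] bond c/1=33/400: DF=(2370769/2000000 − 33/400·(0.991300+0.944400+0.904300))/(1+33/400) = 4393/5000 ≈ 0.878600
step 5 [5y] swap r/1=762/22831: DF=(1 − 762/22831·(0.991300+0.944400+0.904300+0.878600))/(1+762/22831) = 2119/2500 ≈ 0.847600

1 1 9913/10000
2 2 2361/2500
3 3 9043/10000
4 4 4393/5000
5 5 2119/2500
DF(2y) is solved at step 2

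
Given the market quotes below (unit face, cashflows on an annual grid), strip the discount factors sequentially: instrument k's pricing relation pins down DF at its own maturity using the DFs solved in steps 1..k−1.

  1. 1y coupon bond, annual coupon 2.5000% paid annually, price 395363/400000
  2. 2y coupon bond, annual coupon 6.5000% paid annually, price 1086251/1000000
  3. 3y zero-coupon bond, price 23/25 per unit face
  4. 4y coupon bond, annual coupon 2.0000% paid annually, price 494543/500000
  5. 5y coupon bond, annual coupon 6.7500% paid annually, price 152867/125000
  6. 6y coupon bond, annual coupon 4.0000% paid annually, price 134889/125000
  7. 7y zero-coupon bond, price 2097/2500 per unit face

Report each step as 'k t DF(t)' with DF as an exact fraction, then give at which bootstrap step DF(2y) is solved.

1 1 9643/10000
2 2 9611/10000
3 3 23/25
4 4 9139/10000
5 5 9079/10000
6 6 8581/10000
7 7 2097/2500
DF(2y) is solved at step 2

step 1 [1y] bond c/1=1/40: DF=(395363/400000 − 1/40·(0))/(1+1/40) = 9643/10000 ≈ 0.964300
step 2 [2y] bond c/1=13/200: DF=(1086251/1000000 − 13/200·(0.964300))/(1+13/200) = 9611/10000 ≈ 0.961100
step 3 [3y] zero: DF = P = 23/25 ≈ 0.920000
step 4 [4y] bond c/1=1/50: DF=(494543/500000 − 1/50·(0.964300+0.961100+0.920000))/(1+1/50) = 9139/10000 ≈ 0.913900
step 5 [5y] bond c/1=27/400: DF=(152867/125000 − 27/400·(0.964300+0.961100+0.920000+0.913900))/(1+27/400) = 9079/10000 ≈ 0.907900
step 6 [6y] bond c/1=1/25: DF=(134889/125000 − 1/25·(0.964300+0.961100+0.920000+0.913900+0.907900))/(1+1/25) = 8581/10000 ≈ 0.858100
step 7 [7y] zero: DF = P = 2097/2500 ≈ 0.838800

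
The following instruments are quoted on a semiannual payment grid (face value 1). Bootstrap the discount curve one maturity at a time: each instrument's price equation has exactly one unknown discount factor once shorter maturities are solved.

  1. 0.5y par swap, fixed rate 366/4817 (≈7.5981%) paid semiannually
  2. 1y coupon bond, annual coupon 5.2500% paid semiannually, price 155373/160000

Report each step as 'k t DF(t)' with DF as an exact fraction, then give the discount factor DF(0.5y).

1 1/2 4817/5000
2 1 576/625
DF(0.5y) = 4817/5000 ≈ 0.963400

step 1 [0.5y] swap r/2=183/4817: DF=(1 − 183/4817·(0))/(1+183/4817) = 4817/5000 ≈ 0.963400
step 2 [1y] bond c/2=21/800: DF=(155373/160000 − 21/800·(0.963400))/(1+21/800) = 576/625 ≈ 0.921600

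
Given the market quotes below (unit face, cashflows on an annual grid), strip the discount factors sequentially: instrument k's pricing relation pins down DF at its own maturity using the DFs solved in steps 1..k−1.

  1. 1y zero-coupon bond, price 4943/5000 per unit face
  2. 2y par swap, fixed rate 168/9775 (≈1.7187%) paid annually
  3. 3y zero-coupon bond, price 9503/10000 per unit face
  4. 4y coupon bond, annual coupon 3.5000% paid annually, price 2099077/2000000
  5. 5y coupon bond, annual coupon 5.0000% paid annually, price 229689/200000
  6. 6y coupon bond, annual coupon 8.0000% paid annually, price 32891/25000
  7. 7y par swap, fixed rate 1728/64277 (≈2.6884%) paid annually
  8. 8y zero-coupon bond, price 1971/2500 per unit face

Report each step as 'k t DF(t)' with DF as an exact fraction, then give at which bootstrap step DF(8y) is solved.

step 1 [1y] zero: DF = P = 4943/5000 ≈ 0.988600
step 2 [2y] swap r/1=168/9775: DF=(1 − 168/9775·(0.988600))/(1+168/9775) = 604/625 ≈ 0.966400
step 3 [3y] zero: DF = P = 9503/10000 ≈ 0.950300
step 4 [4y] bond c/1=7/200: DF=(2099077/2000000 − 7/200·(0.988600+0.966400+0.950300))/(1+7/200) = 4579/5000 ≈ 0.915800
step 5 [5y] bond c/1=1/20: DF=(229689/200000 − 1/20·(0.988600+0.966400+0.950300+0.915800))/(1+1/20) = 4559/5000 ≈ 0.911800
step 6 [6y] bond c/1=2/25: DF=(32891/25000 − 2/25·(0.988600+0.966400+0.950300+0.915800+0.911800))/(1+2/25) = 2169/2500 ≈ 0.867600
step 7 [7y] swap r/1=1728/64277: DF=(1 − 1728/64277·(0.988600+0.966400+0.950300+0.915800+0.911800+0.867600))/(1+1728/64277) = 517/625 ≈ 0.827200
step 8 [8y] zero: DF = P = 1971/2500 ≈ 0.788400

1 1 4943/5000
2 2 604/625
3 3 9503/10000
4 4 4579/5000
5 5 4559/5000
6 6 2169/2500
7 7 517/625
8 8 1971/2500
DF(8y) is solved at step 8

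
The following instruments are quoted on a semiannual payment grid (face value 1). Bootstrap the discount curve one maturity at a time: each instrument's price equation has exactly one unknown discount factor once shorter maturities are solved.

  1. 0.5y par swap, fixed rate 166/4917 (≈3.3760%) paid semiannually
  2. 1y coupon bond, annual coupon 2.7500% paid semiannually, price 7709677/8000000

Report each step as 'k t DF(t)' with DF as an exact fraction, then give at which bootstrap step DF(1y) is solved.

step 1 [0.5y] swap r/2=83/4917: DF=(1 − 83/4917·(0))/(1+83/4917) = 4917/5000 ≈ 0.983400
step 2 [1y] bond c/2=11/800: DF=(7709677/8000000 − 11/800·(0.983400))/(1+11/800) = 9373/10000 ≈ 0.937300

1 1/2 4917/5000
2 1 9373/10000
DF(1y) is solved at step 2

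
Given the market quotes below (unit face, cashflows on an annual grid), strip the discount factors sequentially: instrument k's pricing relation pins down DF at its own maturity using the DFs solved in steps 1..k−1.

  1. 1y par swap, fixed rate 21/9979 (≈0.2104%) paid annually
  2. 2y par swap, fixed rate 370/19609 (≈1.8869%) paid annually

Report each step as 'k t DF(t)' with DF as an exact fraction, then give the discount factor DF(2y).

1 1 9979/10000
2 2 963/1000
DF(2y) = 963/1000 ≈ 0.963000

step 1 [1y] swap r/1=21/9979: DF=(1 − 21/9979·(0))/(1+21/9979) = 9979/10000 ≈ 0.997900
step 2 [2y] swap r/1=370/19609: DF=(1 − 370/19609·(0.997900))/(1+370/19609) = 963/1000 ≈ 0.963000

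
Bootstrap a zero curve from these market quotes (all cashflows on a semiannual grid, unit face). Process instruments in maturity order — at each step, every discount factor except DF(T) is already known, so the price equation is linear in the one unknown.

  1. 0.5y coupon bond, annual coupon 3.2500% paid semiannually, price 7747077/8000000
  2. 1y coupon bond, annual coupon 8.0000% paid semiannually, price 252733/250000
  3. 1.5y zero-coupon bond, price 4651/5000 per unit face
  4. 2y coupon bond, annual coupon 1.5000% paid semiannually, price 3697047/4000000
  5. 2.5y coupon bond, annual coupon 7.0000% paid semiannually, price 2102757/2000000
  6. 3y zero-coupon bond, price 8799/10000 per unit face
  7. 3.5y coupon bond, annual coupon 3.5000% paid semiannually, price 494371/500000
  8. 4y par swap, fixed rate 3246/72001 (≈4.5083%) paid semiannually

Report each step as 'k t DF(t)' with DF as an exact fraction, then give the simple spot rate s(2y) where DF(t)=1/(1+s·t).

1 1/2 9529/10000
2 1 4677/5000
3 3/2 4651/5000
4 2 2241/2500
5 5/2 4451/5000
6 3 8799/10000
7 7/2 4387/5000
8 4 8377/10000
s(2y) = (1/(2241/2500) − 1)/(2) = 259/4482 ≈ 5.7787%

step 1 [0.5y] bond c/2=13/800: DF=(7747077/8000000 − 13/800·(0))/(1+13/800) = 9529/10000 ≈ 0.952900
step 2 [1y] bond c/2=1/25: DF=(252733/250000 − 1/25·(0.952900))/(1+1/25) = 4677/5000 ≈ 0.935400
step 3 [1.5y] zero: DF = P = 4651/5000 ≈ 0.930200
step 4 [2y] bond c/2=3/400: DF=(3697047/4000000 − 3/400·(0.952900+0.935400+0.930200))/(1+3/400) = 2241/2500 ≈ 0.896400
step 5 [2.5y] bond c/2=7/200: DF=(2102757/2000000 − 7/200·(0.952900+0.935400+0.930200+0.896400))/(1+7/200) = 4451/5000 ≈ 0.890200
step 6 [3y] zero: DF = P = 8799/10000 ≈ 0.879900
step 7 [3.5y] bond c/2=7/400: DF=(494371/500000 − 7/400·(0.952900+0.935400+0.930200+0.896400+0.890200+0.879900))/(1+7/400) = 4387/5000 ≈ 0.877400
step 8 [4y] swap r/2=1623/72001: DF=(1 − 1623/72001·(0.952900+0.935400+0.930200+0.896400+0.890200+0.879900+0.877400))/(1+1623/72001) = 8377/10000 ≈ 0.837700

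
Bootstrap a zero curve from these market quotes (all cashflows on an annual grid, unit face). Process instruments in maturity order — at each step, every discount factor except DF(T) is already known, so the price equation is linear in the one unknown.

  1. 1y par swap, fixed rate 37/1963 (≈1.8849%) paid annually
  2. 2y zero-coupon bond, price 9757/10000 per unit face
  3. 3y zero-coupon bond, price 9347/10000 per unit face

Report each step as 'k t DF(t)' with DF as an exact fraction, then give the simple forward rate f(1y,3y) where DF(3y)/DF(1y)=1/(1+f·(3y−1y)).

step 1 [1y] swap r/1=37/1963: DF=(1 − 37/1963·(0))/(1+37/1963) = 1963/2000 ≈ 0.981500
step 2 [2y] zero: DF = P = 9757/10000 ≈ 0.975700
step 3 [3y] zero: DF = P = 9347/10000 ≈ 0.934700

1 1 1963/2000
2 2 9757/10000
3 3 9347/10000
f(1y,3y) = ((1963/2000)/(9347/10000) − 1)/(2) = 18/719 ≈ 2.5035%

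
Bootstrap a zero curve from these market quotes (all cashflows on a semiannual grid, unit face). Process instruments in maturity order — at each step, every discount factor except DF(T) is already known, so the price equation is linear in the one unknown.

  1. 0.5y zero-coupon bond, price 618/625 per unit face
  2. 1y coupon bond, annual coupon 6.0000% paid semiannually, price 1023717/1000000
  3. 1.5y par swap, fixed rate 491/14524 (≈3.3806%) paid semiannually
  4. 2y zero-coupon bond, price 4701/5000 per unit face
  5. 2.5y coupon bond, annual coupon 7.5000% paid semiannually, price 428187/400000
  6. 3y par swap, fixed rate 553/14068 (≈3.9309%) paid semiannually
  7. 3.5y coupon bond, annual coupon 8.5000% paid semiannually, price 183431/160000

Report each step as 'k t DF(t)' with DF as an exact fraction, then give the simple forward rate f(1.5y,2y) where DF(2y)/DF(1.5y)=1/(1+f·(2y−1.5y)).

step 1 [0.5y] zero: DF = P = 618/625 ≈ 0.988800
step 2 [1y] bond c/2=3/100: DF=(1023717/1000000 − 3/100·(0.988800))/(1+3/100) = 9651/10000 ≈ 0.965100
step 3 [1.5y] swap r/2=491/29048: DF=(1 − 491/29048·(0.988800+0.965100))/(1+491/29048) = 9509/10000 ≈ 0.950900
step 4 [2y] zero: DF = P = 4701/5000 ≈ 0.940200
step 5 [2.5y] bond c/2=3/80: DF=(428187/400000 − 3/80·(0.988800+0.965100+0.950900+0.940200))/(1+3/80) = 558/625 ≈ 0.892800
step 6 [3y] swap r/2=553/28136: DF=(1 − 553/28136·(0.988800+0.965100+0.950900+0.940200+0.892800))/(1+553/28136) = 4447/5000 ≈ 0.889400
step 7 [3.5y] bond c/2=17/400: DF=(183431/160000 − 17/400·(0.988800+0.965100+0.950900+0.940200+0.892800+0.889400))/(1+17/400) = 8703/10000 ≈ 0.870300

1 1/2 618/625
2 1 9651/10000
3 3/2 9509/10000
4 2 4701/5000
5 5/2 558/625
6 3 4447/5000
7 7/2 8703/10000
f(1.5y,2y) = ((9509/10000)/(4701/5000) − 1)/(1/2) = 107/4701 ≈ 2.2761%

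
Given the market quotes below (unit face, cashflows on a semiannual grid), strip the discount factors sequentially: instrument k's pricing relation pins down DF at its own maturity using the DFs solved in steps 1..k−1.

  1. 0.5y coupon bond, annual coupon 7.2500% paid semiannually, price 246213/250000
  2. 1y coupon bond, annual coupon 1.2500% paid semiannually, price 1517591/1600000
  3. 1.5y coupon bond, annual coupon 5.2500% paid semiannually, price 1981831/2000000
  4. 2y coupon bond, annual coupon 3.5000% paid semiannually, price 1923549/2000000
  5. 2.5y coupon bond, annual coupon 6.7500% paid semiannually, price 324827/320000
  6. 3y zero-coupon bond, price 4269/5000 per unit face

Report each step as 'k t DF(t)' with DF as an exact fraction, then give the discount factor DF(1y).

1 1/2 594/625
2 1 9367/10000
3 3/2 9173/10000
4 2 897/1000
5 5/2 8611/10000
6 3 4269/5000
DF(1y) = 9367/10000 ≈ 0.936700

step 1 [0.5y] bond c/2=29/800: DF=(246213/250000 − 29/800·(0))/(1+29/800) = 594/625 ≈ 0.950400
step 2 [1y] bond c/2=1/160: DF=(1517591/1600000 − 1/160·(0.950400))/(1+1/160) = 9367/10000 ≈ 0.936700
step 3 [1.5y] bond c/2=21/800: DF=(1981831/2000000 − 21/800·(0.950400+0.936700))/(1+21/800) = 9173/10000 ≈ 0.917300
step 4 [2y] bond c/2=7/400: DF=(1923549/2000000 − 7/400·(0.950400+0.936700+0.917300))/(1+7/400) = 897/1000 ≈ 0.897000
step 5 [2.5y] bond c/2=27/800: DF=(324827/320000 − 27/800·(0.950400+0.936700+0.917300+0.897000))/(1+27/800) = 8611/10000 ≈ 0.861100
step 6 [3y] zero: DF = P = 4269/5000 ≈ 0.853800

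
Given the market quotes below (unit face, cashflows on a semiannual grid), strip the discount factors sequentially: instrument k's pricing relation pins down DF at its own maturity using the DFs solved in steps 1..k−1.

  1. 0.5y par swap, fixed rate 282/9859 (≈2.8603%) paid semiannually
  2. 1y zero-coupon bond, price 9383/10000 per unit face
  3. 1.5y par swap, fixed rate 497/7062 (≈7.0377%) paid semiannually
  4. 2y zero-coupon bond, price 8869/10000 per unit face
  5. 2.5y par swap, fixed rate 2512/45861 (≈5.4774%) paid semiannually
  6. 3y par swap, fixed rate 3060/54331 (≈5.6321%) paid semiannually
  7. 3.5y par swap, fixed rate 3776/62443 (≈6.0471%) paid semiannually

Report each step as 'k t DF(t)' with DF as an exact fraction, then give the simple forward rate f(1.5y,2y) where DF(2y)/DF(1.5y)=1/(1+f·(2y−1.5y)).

1 1/2 9859/10000
2 1 9383/10000
3 3/2 4503/5000
4 2 8869/10000
5 5/2 1093/1250
6 3 847/1000
7 7/2 507/625
f(1.5y,2y) = ((4503/5000)/(8869/10000) − 1)/(1/2) = 274/8869 ≈ 3.0894%

step 1 [0.5y] swap r/2=141/9859: DF=(1 − 141/9859·(0))/(1+141/9859) = 9859/10000 ≈ 0.985900
step 2 [1y] zero: DF = P = 9383/10000 ≈ 0.938300
step 3 [1.5y] swap r/2=497/14124: DF=(1 − 497/14124·(0.985900+0.938300))/(1+497/14124) = 4503/5000 ≈ 0.900600
step 4 [2y] zero: DF = P = 8869/10000 ≈ 0.886900
step 5 [2.5y] swap r/2=1256/45861: DF=(1 − 1256/45861·(0.985900+0.938300+0.900600+0.886900))/(1+1256/45861) = 1093/1250 ≈ 0.874400
step 6 [3y] swap r/2=1530/54331: DF=(1 − 1530/54331·(0.985900+0.938300+0.900600+0.886900+0.874400))/(1+1530/54331) = 847/1000 ≈ 0.847000
step 7 [3.5y] swap r/2=1888/62443: DF=(1 − 1888/62443·(0.985900+0.938300+0.900600+0.886900+0.874400+0.847000))/(1+1888/62443) = 507/625 ≈ 0.811200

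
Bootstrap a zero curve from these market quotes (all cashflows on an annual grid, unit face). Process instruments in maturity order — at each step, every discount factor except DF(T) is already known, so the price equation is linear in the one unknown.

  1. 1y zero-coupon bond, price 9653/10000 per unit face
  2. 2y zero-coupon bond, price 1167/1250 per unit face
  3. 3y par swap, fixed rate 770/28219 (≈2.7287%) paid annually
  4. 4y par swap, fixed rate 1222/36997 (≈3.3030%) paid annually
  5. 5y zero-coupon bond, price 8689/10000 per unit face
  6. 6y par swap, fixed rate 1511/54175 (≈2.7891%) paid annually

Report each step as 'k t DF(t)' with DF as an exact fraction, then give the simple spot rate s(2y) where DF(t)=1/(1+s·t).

step 1 [1y] zero: DF = P = 9653/10000 ≈ 0.965300
step 2 [2y] zero: DF = P = 1167/1250 ≈ 0.933600
step 3 [3y] swap r/1=770/28219: DF=(1 − 770/28219·(0.965300+0.933600))/(1+770/28219) = 923/1000 ≈ 0.923000
step 4 [4y] swap r/1=1222/36997: DF=(1 − 1222/36997·(0.965300+0.933600+0.923000))/(1+1222/36997) = 4389/5000 ≈ 0.877800
step 5 [5y] zero: DF = P = 8689/10000 ≈ 0.868900
step 6 [6y] swap r/1=1511/54175: DF=(1 − 1511/54175·(0.965300+0.933600+0.923000+0.877800+0.868900))/(1+1511/54175) = 8489/10000 ≈ 0.848900

1 1 9653/10000
2 2 1167/1250
3 3 923/1000
4 4 4389/5000
5 5 8689/10000
6 6 8489/10000
s(2y) = (1/(1167/1250) − 1)/(2) = 83/2334 ≈ 3.5561%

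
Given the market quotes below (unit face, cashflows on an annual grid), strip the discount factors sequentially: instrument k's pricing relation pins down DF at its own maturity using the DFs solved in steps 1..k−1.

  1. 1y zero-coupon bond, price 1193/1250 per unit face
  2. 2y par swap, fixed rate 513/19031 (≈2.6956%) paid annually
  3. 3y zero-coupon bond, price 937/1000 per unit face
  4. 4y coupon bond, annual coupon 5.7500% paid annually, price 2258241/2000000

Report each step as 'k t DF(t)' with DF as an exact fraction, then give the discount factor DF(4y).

1 1 1193/1250
2 2 9487/10000
3 3 937/1000
4 4 9133/10000
DF(4y) = 9133/10000 ≈ 0.913300

step 1 [1y] zero: DF = P = 1193/1250 ≈ 0.954400
step 2 [2y] swap r/1=513/19031: DF=(1 − 513/19031·(0.954400))/(1+513/19031) = 9487/10000 ≈ 0.948700
step 3 [3y] zero: DF = P = 937/1000 ≈ 0.937000
step 4 [4y] bond c/1=23/400: DF=(2258241/2000000 − 23/400·(0.954400+0.948700+0.937000))/(1+23/400) = 9133/10000 ≈ 0.913300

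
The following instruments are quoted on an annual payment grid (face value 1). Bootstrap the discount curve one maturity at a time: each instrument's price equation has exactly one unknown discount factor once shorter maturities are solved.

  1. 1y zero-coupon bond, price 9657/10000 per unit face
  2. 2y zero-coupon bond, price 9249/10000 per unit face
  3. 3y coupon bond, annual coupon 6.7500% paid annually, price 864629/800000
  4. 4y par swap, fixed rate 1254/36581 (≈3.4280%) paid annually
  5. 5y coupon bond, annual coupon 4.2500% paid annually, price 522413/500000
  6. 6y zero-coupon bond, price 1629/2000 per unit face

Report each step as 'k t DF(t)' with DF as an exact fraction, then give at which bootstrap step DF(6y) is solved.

step 1 [1y] zero: DF = P = 9657/10000 ≈ 0.965700
step 2 [2y] zero: DF = P = 9249/10000 ≈ 0.924900
step 3 [3y] bond c/1=27/400: DF=(864629/800000 − 27/400·(0.965700+0.924900))/(1+27/400) = 8929/10000 ≈ 0.892900
step 4 [4y] swap r/1=1254/36581: DF=(1 − 1254/36581·(0.965700+0.924900+0.892900))/(1+1254/36581) = 4373/5000 ≈ 0.874600
step 5 [5y] bond c/1=17/400: DF=(522413/500000 − 17/400·(0.965700+0.924900+0.892900+0.874600))/(1+17/400) = 8531/10000 ≈ 0.853100
step 6 [6y] zero: DF = P = 1629/2000 ≈ 0.814500

1 1 9657/10000
2 2 9249/10000
3 3 8929/10000
4 4 4373/5000
5 5 8531/10000
6 6 1629/2000
DF(6y) is solved at step 6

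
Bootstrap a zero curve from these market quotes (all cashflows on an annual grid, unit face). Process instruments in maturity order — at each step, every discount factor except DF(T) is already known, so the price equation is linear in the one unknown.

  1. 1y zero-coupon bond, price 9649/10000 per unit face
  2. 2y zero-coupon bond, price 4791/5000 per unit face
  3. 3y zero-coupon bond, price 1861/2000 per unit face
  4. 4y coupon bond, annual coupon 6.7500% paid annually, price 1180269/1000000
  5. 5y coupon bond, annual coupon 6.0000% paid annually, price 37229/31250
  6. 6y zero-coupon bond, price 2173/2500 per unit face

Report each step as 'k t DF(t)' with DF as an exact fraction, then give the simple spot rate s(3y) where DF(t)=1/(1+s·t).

1 1 9649/10000
2 2 4791/5000
3 3 1861/2000
4 4 2313/2500
5 5 91/100
6 6 2173/2500
s(3y) = (1/(1861/2000) − 1)/(3) = 139/5583 ≈ 2.4897%

step 1 [1y] zero: DF = P = 9649/10000 ≈ 0.964900
step 2 [2y] zero: DF = P = 4791/5000 ≈ 0.958200
step 3 [3y] zero: DF = P = 1861/2000 ≈ 0.930500
step 4 [4y] bond c/1=27/400: DF=(1180269/1000000 − 27/400·(0.964900+0.958200+0.930500))/(1+27/400) = 2313/2500 ≈ 0.925200
step 5 [5y] bond c/1=3/50: DF=(37229/31250 − 3/50·(0.964900+0.958200+0.930500+0.925200))/(1+3/50) = 91/100 ≈ 0.910000
step 6 [6y] zero: DF = P = 2173/2500 ≈ 0.869200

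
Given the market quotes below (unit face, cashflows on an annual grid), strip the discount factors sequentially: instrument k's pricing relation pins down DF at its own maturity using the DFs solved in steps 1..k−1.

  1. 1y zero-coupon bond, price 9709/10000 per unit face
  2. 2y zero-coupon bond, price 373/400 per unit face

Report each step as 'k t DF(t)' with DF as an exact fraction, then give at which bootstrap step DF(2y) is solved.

1 1 9709/10000
2 2 373/400
DF(2y) is solved at step 2

step 1 [1y] zero: DF = P = 9709/10000 ≈ 0.970900
step 2 [2y] zero: DF = P = 373/400 ≈ 0.932500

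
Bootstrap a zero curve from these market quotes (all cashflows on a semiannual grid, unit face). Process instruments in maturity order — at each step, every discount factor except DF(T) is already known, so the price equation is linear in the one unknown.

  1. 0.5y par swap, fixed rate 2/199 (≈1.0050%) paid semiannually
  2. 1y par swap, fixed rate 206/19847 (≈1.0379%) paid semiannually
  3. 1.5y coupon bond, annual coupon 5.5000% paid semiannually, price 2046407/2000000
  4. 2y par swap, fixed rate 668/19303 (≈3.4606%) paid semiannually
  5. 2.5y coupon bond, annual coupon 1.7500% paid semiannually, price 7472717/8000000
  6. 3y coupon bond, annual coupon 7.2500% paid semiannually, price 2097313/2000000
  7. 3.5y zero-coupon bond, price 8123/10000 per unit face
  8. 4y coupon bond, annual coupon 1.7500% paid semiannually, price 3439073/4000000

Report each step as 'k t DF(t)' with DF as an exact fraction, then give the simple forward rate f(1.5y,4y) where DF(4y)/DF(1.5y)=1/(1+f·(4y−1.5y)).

step 1 [0.5y] swap r/2=1/199: DF=(1 − 1/199·(0))/(1+1/199) = 199/200 ≈ 0.995000
step 2 [1y] swap r/2=103/19847: DF=(1 − 103/19847·(0.995000))/(1+103/19847) = 9897/10000 ≈ 0.989700
step 3 [1.5y] bond c/2=11/400: DF=(2046407/2000000 − 11/400·(0.995000+0.989700))/(1+11/400) = 9427/10000 ≈ 0.942700
step 4 [2y] swap r/2=334/19303: DF=(1 − 334/19303·(0.995000+0.989700+0.942700))/(1+334/19303) = 2333/2500 ≈ 0.933200
step 5 [2.5y] bond c/2=7/800: DF=(7472717/8000000 − 7/800·(0.995000+0.989700+0.942700+0.933200))/(1+7/800) = 357/400 ≈ 0.892500
step 6 [3y] bond c/2=29/800: DF=(2097313/2000000 − 29/800·(0.995000+0.989700+0.942700+0.933200+0.892500))/(1+29/800) = 8457/10000 ≈ 0.845700
step 7 [3.5y] zero: DF = P = 8123/10000 ≈ 0.812300
step 8 [4y] bond c/2=7/800: DF=(3439073/4000000 − 7/800·(0.995000+0.989700+0.942700+0.933200+0.892500+0.845700+0.812300))/(1+7/800) = 7967/10000 ≈ 0.796700

1 1/2 199/200
2 1 9897/10000
3 3/2 9427/10000
4 2 2333/2500
5 5/2 357/400
6 3 8457/10000
7 7/2 8123/10000
8 4 7967/10000
f(1.5y,4y) = ((9427/10000)/(7967/10000) − 1)/(5/2) = 584/7967 ≈ 7.3302%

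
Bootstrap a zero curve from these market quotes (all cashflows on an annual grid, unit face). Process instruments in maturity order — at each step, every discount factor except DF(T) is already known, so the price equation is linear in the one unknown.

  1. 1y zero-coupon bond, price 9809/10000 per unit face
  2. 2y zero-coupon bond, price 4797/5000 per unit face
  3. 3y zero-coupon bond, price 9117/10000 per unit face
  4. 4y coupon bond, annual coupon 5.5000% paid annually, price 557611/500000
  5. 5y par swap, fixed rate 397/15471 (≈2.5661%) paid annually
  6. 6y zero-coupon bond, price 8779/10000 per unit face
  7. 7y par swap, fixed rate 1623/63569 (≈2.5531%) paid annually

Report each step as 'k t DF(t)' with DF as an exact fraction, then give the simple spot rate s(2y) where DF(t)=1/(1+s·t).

1 1 9809/10000
2 2 4797/5000
3 3 9117/10000
4 4 2271/2500
5 5 8809/10000
6 6 8779/10000
7 7 8377/10000
s(2y) = (1/(4797/5000) − 1)/(2) = 203/9594 ≈ 2.1159%

step 1 [1y] zero: DF = P = 9809/10000 ≈ 0.980900
step 2 [2y] zero: DF = P = 4797/5000 ≈ 0.959400
step 3 [3y] zero: DF = P = 9117/10000 ≈ 0.911700
step 4 [4y] bond c/1=11/200: DF=(557611/500000 − 11/200·(0.980900+0.959400+0.911700))/(1+11/200) = 2271/2500 ≈ 0.908400
step 5 [5y] swap r/1=397/15471: DF=(1 − 397/15471·(0.980900+0.959400+0.911700+0.908400))/(1+397/15471) = 8809/10000 ≈ 0.880900
step 6 [6y] zero: DF = P = 8779/10000 ≈ 0.877900
step 7 [7y] swap r/1=1623/63569: DF=(1 − 1623/63569·(0.980900+0.959400+0.911700+0.908400+0.880900+0.877900))/(1+1623/63569) = 8377/10000 ≈ 0.837700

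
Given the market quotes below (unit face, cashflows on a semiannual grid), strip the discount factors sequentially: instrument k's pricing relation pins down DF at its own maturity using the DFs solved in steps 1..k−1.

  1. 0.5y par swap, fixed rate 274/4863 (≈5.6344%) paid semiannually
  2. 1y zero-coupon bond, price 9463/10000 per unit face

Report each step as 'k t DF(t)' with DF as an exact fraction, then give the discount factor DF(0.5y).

1 1/2 4863/5000
2 1 9463/10000
DF(0.5y) = 4863/5000 ≈ 0.972600

step 1 [0.5y] swap r/2=137/4863: DF=(1 − 137/4863·(0))/(1+137/4863) = 4863/5000 ≈ 0.972600
step 2 [1y] zero: DF = P = 9463/10000 ≈ 0.946300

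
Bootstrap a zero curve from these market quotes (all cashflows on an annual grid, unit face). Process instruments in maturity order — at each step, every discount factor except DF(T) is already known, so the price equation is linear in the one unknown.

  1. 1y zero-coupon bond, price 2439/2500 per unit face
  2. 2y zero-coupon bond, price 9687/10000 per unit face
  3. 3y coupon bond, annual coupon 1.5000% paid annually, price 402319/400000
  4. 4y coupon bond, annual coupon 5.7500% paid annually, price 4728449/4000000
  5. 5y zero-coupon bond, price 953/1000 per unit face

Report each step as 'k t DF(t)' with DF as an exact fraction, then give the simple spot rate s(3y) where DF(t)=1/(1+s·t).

1 1 2439/2500
2 2 9687/10000
3 3 4811/5000
4 4 4799/5000
5 5 953/1000
s(3y) = (1/(4811/5000) − 1)/(3) = 63/4811 ≈ 1.3095%

step 1 [1y] zero: DF = P = 2439/2500 ≈ 0.975600
step 2 [2y] zero: DF = P = 9687/10000 ≈ 0.968700
step 3 [3y] bond c/1=3/200: DF=(402319/400000 − 3/200·(0.975600+0.968700))/(1+3/200) = 4811/5000 ≈ 0.962200
step 4 [4y] bond c/1=23/400: DF=(4728449/4000000 − 23/400·(0.975600+0.968700+0.962200))/(1+23/400) = 4799/5000 ≈ 0.959800
step 5 [5y] zero: DF = P = 953/1000 ≈ 0.953000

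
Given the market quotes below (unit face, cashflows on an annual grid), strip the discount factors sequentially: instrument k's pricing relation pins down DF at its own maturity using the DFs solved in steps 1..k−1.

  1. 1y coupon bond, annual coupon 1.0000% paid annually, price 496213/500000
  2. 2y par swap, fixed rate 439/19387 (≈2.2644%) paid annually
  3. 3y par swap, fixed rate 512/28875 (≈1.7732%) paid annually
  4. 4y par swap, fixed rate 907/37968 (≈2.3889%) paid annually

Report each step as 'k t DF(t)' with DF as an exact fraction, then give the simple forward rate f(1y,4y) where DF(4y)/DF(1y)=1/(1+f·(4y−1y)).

step 1 [1y] bond c/1=1/100: DF=(496213/500000 − 1/100·(0))/(1+1/100) = 4913/5000 ≈ 0.982600
step 2 [2y] swap r/1=439/19387: DF=(1 − 439/19387·(0.982600))/(1+439/19387) = 9561/10000 ≈ 0.956100
step 3 [3y] swap r/1=512/28875: DF=(1 − 512/28875·(0.982600+0.956100))/(1+512/28875) = 593/625 ≈ 0.948800
step 4 [4y] swap r/1=907/37968: DF=(1 − 907/37968·(0.982600+0.956100+0.948800))/(1+907/37968) = 9093/10000 ≈ 0.909300

1 1 4913/5000
2 2 9561/10000
3 3 593/625
4 4 9093/10000
f(1y,4y) = ((4913/5000)/(9093/10000) − 1)/(3) = 733/27279 ≈ 2.6870%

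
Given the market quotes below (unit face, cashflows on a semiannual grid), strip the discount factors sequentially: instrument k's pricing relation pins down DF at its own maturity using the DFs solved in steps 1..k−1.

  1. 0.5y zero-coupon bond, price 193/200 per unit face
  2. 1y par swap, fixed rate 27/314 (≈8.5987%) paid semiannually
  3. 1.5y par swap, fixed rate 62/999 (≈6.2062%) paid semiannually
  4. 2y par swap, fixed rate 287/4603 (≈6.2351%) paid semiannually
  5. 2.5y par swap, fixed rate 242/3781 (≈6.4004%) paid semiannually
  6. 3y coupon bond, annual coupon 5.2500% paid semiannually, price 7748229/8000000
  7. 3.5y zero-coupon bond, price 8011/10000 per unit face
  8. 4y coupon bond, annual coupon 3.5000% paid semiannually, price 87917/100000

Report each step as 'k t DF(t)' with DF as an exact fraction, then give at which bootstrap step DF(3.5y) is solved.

1 1/2 193/200
2 1 919/1000
3 3/2 2283/2500
4 2 2213/2500
5 5/2 2137/2500
6 3 8277/10000
7 7/2 8011/10000
8 4 379/500
DF(3.5y) is solved at step 7

step 1 [0.5y] zero: DF = P = 193/200 ≈ 0.965000
step 2 [1y] swap r/2=27/628: DF=(1 − 27/628·(0.965000))/(1+27/628) = 919/1000 ≈ 0.919000
step 3 [1.5y] swap r/2=31/999: DF=(1 − 31/999·(0.965000+0.919000))/(1+31/999) = 2283/2500 ≈ 0.913200
step 4 [2y] swap r/2=287/9206: DF=(1 − 287/9206·(0.965000+0.919000+0.913200))/(1+287/9206) = 2213/2500 ≈ 0.885200
step 5 [2.5y] swap r/2=121/3781: DF=(1 − 121/3781·(0.965000+0.919000+0.913200+0.885200))/(1+121/3781) = 2137/2500 ≈ 0.854800
step 6 [3y] bond c/2=21/800: DF=(7748229/8000000 − 21/800·(0.965000+0.919000+0.913200+0.885200+0.854800))/(1+21/800) = 8277/10000 ≈ 0.827700
step 7 [3.5y] zero: DF = P = 8011/10000 ≈ 0.801100
step 8 [4y] bond c/2=7/400: DF=(87917/100000 − 7/400·(0.965000+0.919000+0.913200+0.885200+0.854800+0.827700+0.801100))/(1+7/400) = 379/500 ≈ 0.758000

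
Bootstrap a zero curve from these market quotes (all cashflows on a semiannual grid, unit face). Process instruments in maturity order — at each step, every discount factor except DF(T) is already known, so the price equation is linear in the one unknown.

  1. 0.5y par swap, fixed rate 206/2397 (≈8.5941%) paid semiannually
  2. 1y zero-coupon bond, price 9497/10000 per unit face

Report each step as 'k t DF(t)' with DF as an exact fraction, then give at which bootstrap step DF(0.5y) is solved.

step 1 [0.5y] swap r/2=103/2397: DF=(1 − 103/2397·(0))/(1+103/2397) = 2397/2500 ≈ 0.958800
step 2 [1y] zero: DF = P = 9497/10000 ≈ 0.949700

1 1/2 2397/2500
2 1 9497/10000
DF(0.5y) is solved at step 1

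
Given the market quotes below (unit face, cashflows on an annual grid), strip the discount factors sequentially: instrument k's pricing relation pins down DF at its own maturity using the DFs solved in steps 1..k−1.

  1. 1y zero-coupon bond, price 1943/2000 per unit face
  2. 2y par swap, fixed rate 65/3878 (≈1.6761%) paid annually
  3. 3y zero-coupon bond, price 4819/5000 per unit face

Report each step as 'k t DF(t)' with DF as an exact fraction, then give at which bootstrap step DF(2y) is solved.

1 1 1943/2000
2 2 387/400
3 3 4819/5000
DF(2y) is solved at step 2

step 1 [1y] zero: DF = P = 1943/2000 ≈ 0.971500
step 2 [2y] swap r/1=65/3878: DF=(1 − 65/3878·(0.971500))/(1+65/3878) = 387/400 ≈ 0.967500
step 3 [3y] zero: DF = P = 4819/5000 ≈ 0.963800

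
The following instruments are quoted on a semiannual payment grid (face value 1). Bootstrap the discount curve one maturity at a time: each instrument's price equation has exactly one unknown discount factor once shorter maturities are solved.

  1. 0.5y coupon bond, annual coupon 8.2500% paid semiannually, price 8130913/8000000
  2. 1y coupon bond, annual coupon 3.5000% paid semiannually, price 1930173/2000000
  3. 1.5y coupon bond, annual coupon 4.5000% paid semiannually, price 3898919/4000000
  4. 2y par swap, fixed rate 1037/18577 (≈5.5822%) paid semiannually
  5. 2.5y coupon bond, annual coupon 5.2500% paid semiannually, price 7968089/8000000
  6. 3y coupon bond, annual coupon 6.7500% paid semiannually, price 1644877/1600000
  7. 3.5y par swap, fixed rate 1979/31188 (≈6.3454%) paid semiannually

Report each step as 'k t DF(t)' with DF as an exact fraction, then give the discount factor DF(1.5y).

1 1/2 9761/10000
2 1 9317/10000
3 3/2 9113/10000
4 2 8963/10000
5 5/2 1751/2000
6 3 4223/5000
7 7/2 8021/10000
DF(1.5y) = 9113/10000 ≈ 0.911300

step 1 [0.5y] bond c/2=33/800: DF=(8130913/8000000 − 33/800·(0))/(1+33/800) = 9761/10000 ≈ 0.976100
step 2 [1y] bond c/2=7/400: DF=(1930173/2000000 − 7/400·(0.976100))/(1+7/400) = 9317/10000 ≈ 0.931700
step 3 [1.5y] bond c/2=9/400: DF=(3898919/4000000 − 9/400·(0.976100+0.931700))/(1+9/400) = 9113/10000 ≈ 0.911300
step 4 [2y] swap r/2=1037/37154: DF=(1 − 1037/37154·(0.976100+0.931700+0.911300))/(1+1037/37154) = 8963/10000 ≈ 0.896300
step 5 [2.5y] bond c/2=21/800: DF=(7968089/8000000 − 21/800·(0.976100+0.931700+0.911300+0.896300))/(1+21/800) = 1751/2000 ≈ 0.875500
step 6 [3y] bond c/2=27/800: DF=(1644877/1600000 − 27/800·(0.976100+0.931700+0.911300+0.896300+0.875500))/(1+27/800) = 4223/5000 ≈ 0.844600
step 7 [3.5y] swap r/2=1979/62376: DF=(1 − 1979/62376·(0.976100+0.931700+0.911300+0.896300+0.875500+0.844600))/(1+1979/62376) = 8021/10000 ≈ 0.802100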